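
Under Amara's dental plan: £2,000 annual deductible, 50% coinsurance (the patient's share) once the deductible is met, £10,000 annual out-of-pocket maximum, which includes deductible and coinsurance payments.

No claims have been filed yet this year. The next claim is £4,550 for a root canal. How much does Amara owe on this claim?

Nothing has been paid toward the £2,000 deductible, so the first £2,000 of this charge is applied there.
The remaining £2,550 (= £4,550 − £2,000) moves to coinsurance.
Coinsurance: £2,550 × 50% = £1,275.
That puts the patient's cost at £2,000 + £1,275 = £3,275 before any cap.
Total out-of-pocket so far would be £0 + £3,275 = £3,275, below the £10,000 cap — no reduction.

£3,275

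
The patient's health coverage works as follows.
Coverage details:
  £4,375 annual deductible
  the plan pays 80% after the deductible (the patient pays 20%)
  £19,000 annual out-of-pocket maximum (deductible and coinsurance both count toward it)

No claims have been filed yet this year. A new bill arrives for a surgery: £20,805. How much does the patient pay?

Nothing has been paid toward the £4,375 deductible, so the first £4,375 of this charge is applied there.
The remaining £16,430 (= £20,805 − £4,375) moves to coinsurance.
20% of £16,430 = £3,286 falls to the patient.
Patient responsibility before any cap: £4,375 + £3,286 = £7,661.
Cumulative spending £0 + £7,661 = £7,661 stays under the £19,000 maximum.

£7,661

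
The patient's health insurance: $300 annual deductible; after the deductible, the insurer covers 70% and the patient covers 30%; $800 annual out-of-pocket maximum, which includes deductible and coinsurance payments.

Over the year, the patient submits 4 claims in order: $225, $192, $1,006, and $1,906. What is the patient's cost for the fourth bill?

Bill 1, $225: all of it applies to the deductible. Patient pays $225; OOP now $225.
Bill 2, $192: $75 to deductible, leaving $117; coinsurance $117 × 30% = $35.10. Cost to patient: $110.10. OOP to date $335.10.
Bill 3, $1,006: 30% coinsurance on $1,006 = $301.80. Patient owes $301.80 (running OOP $636.90).
Bill 4, $1,906: 30% coinsurance on $1,906 = $571.80. That would push OOP to $1,208.70, over the $800 cap, so patient pays $800 − $636.90 = $163.10.

$163.10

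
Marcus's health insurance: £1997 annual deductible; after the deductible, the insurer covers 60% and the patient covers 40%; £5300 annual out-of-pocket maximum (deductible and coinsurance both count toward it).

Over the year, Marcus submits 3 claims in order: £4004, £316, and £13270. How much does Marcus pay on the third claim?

Bill 1, £4004: £1997 finishes the deductible; £2007 goes to coinsurance; patient's 40% is £802.80. Cost to patient: £2799.80. OOP to date £2799.80.
Bill 2, £316: deductible met; 40% of £316 = £126.40. Patient pays £126.40; OOP now £2926.20.
Bill 3, £13270: deductible met; 40% of £13270 = £5308. Adding that to £2926.20 gives £8234.20, past the £5300 cap; patient pays only £5300 − £2926.20 = £2373.80.

£2373.80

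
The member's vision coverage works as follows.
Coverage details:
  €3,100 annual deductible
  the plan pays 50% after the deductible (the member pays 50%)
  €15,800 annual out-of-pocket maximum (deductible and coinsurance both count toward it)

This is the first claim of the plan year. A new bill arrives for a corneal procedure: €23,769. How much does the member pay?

€13,434.50

The full €3,100 deductible is still open; €3,100 of this bill applies to it.
That leaves €23,769 − €3,100 = €20,669 for coinsurance.
50% of €20,669 = €10,334.50 falls to the member.
That puts the member's cost at €3,100 + €10,334.50 = €13,434.50 before any cap.
Year-to-date out-of-pocket becomes €0 + €13,434.50 = €13,434.50, still under the €15,800 maximum, so no cap applies.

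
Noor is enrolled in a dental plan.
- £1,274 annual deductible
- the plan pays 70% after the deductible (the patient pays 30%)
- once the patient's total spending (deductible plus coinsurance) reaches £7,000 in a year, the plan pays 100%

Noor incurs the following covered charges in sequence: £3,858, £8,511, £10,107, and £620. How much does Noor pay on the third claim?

#1 (£3,858): £1,274 to deductible, leaving £2,584; coinsurance £2,584 × 30% = £775.20. Cost to patient: £2,049.20. OOP to date £2,049.20.
#2 (£8,511): deductible met; 30% of £8,511 = £2,553.30. Cost to patient: £2,553.30. OOP to date £4,602.50.
#3 (£10,107): deductible already satisfied, so patient's share is 30% × £10,107 = £3,032.10. Adding that to £4,602.50 gives £7,634.60, past the £7,000 cap; patient pays only £7,000 − £4,602.50 = £2,397.50.

£2,397.50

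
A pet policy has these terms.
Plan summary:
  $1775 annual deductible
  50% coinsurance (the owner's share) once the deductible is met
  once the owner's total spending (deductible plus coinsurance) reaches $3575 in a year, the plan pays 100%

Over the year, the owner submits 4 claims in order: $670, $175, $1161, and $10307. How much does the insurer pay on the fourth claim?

$8622.50

Claim 1 — $670: entire amount goes to the deductible. Owner owes $670 (running OOP $670). Plan pays $670 − $670 = $0.
Claim 2 — $175: entire amount goes to the deductible. Owner pays $175; OOP now $845. Plan pays $175 − $175 = $0.
Claim 3 — $1161: $930 finishes the deductible; $231 goes to coinsurance; coinsurance $231 × 50% = $115.50. Cost to owner: $1045.50. OOP to date $1890.50. Plan pays $1161 − $1045.50 = $115.50.
Claim 4 — $10307: deductible already satisfied, so owner's share is 50% × $10307 = $5153.50. Adding that to $1890.50 gives $7044, past the $3575 cap; owner pays only $3575 − $1890.50 = $1684.50. Plan pays $10307 − $1684.50 = $8622.50.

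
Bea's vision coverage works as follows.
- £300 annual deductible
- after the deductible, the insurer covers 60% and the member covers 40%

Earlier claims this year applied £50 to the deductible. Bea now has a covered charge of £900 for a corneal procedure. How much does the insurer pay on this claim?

£390

Remaining deductible: £300 − £50 = £250.
After the £250 deductible portion, £900 − £250 = £650 is subject to coinsurance.
Member's 40% share of £650 is £260.
Member responsibility: £250 + £260 = £510.
Insurer pays the balance: £900 − £510 = £390.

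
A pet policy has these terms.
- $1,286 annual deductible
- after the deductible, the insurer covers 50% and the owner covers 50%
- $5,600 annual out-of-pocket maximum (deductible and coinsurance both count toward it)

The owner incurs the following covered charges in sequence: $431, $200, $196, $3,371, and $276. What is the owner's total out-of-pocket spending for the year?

Claim 1 ($431): fully absorbed by the deductible. Cost to owner: $431. OOP to date $431.
Claim 2 ($200): all of it applies to the deductible. Owner owes $200 (running OOP $631).
Claim 3 ($196): entire amount goes to the deductible. Owner owes $196 (running OOP $827).
Claim 4 ($3,371): $459 to deductible, leaving $2,912; owner's 50% is $1,456. Owner owes $1,915 (running OOP $2,742).
Claim 5 ($276): deductible met; 50% of $276 = $138. Cost to owner: $138. OOP to date $2,880.
Summing the owner's payments: $431 + $200 + $196 + $1,915 + $138 = $2,880.

$2,880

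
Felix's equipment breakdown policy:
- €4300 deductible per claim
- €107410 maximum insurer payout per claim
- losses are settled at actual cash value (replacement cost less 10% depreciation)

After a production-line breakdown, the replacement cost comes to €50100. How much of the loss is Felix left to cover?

€9310

Depreciate 10%: the covered value is €50100 × 0.9 = €45090.
Subtract the deductible: €45090 − €4300 = €40790.
That's under the €107410 cap, so the insurer reimburses the full €40790.
The business owner bears the rest of the original loss: €50100 − €40790 = €9310.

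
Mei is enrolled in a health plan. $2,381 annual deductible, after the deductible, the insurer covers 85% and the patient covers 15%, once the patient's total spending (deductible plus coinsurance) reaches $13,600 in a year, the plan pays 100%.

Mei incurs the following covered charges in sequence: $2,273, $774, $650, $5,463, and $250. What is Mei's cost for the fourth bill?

Claim 1 ($2,273): all of it applies to the deductible. Patient pays $2,273; OOP now $2,273.
Claim 2 ($774): $108 finishes the deductible; $666 goes to coinsurance; patient's 15% is $99.90. Patient owes $207.90 (running OOP $2,480.90).
Claim 3 ($650): 15% coinsurance on $650 = $97.50. Cost to patient: $97.50. OOP to date $2,578.40.
Claim 4 ($5,463): deductible met; 15% of $5,463 = $819.45. Patient owes $819.45 (running OOP $3,397.85).

$819.45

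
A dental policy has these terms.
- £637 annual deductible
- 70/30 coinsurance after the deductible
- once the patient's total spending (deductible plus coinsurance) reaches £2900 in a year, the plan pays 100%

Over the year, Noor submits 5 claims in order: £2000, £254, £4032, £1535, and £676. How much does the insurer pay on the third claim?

Claim 1 (£2000): £637 to deductible, leaving £1363; patient's 30% is £408.90. Cost to patient: £1045.90. OOP to date £1045.90. Plan pays £2000 − £1045.90 = £954.10.
Claim 2 (£254): deductible met; 30% of £254 = £76.20. Patient pays £76.20; OOP now £1122.10. Plan pays £254 − £76.20 = £177.80.
Claim 3 (£4032): 30% coinsurance on £4032 = £1209.60. Cost to patient: £1209.60. OOP to date £2331.70. Insurer: £4032 − £1209.60 = £2822.40.

£2822.40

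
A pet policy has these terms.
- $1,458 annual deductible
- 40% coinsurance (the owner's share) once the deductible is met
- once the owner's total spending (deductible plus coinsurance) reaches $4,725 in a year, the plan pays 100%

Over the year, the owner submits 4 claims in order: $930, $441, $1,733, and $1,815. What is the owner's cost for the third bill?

#1 ($930): entire amount goes to the deductible. Owner pays $930; OOP now $930.
#2 ($441): entire amount goes to the deductible. Cost to owner: $441. OOP to date $1,371.
#3 ($1,733): deductible takes $87, $1,646 remains; owner's 40% is $658.40. Owner pays $745.40; OOP now $2,116.40.

$745.40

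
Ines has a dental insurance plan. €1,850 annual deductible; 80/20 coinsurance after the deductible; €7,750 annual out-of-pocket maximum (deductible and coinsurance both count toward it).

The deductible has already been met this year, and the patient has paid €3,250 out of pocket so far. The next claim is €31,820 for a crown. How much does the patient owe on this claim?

€4,500

With the deductible met, the entire €31,820 is subject to coinsurance.
20% of €31,820 = €6,364 falls to the patient.
Year-to-date out-of-pocket would reach €3,250 + €6,364 = €9,614, above the €7,750 maximum, so the patient pays only €7,750 − €3,250 = €4,500.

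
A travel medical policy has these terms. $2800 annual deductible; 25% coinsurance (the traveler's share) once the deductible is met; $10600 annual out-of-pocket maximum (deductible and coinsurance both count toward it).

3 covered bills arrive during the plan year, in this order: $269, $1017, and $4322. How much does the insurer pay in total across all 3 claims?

Claim 1 — $269: fully absorbed by the deductible. Traveler owes $269 (running OOP $269). Insurer: $269 − $269 = $0.
Claim 2 — $1017: entire amount goes to the deductible. Cost to traveler: $1017. OOP to date $1286. Insurer: $1017 − $1017 = $0.
Claim 3 — $4322: $1514 to deductible, leaving $2808; 25% of $2808 = $702. Traveler pays $2216; OOP now $3502. Insurer: $4322 − $2216 = $2106.
Insurer total: $0 + $0 + $2106 = $2106.

$2106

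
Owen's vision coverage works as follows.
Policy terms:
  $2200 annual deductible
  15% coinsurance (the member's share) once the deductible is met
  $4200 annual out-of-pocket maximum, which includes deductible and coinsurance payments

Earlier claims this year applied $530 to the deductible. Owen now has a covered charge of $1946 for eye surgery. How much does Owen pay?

$1711.40

$530 of the $2200 deductible is already met, leaving $1670.
After the $1670 deductible portion, $1946 − $1670 = $276 is subject to coinsurance.
Coinsurance: $276 × 15% = $41.40.
Member responsibility before any cap: $1670 + $41.40 = $1711.40.
Cumulative spending $530 + $1711.40 = $2241.40 stays under the $4200 maximum.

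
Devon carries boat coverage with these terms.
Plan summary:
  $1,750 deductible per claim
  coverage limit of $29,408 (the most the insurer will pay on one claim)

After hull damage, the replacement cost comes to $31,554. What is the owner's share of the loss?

Less the $1,750 deductible: $31,554 − $1,750 = $29,804.
$29,804 exceeds the $29,408 limit, so the insurer pays the limit: $29,408.
The owner bears the rest of the original loss: $31,554 − $29,408 = $2,146.

$2,146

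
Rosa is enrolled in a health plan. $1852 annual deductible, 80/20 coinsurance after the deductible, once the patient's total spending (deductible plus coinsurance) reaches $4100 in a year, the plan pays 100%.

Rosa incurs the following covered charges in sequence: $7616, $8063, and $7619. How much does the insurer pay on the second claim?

$6967.80

Claim 1 — $7616: $1852 finishes the deductible; $5764 goes to coinsurance; coinsurance $5764 × 20% = $1152.80. Patient owes $3004.80 (running OOP $3004.80). Plan pays $7616 − $3004.80 = $4611.20.
Claim 2 — $8063: 20% coinsurance on $8063 = $1612.60. Adding that to $3004.80 gives $4617.40, past the $4100 cap; patient pays only $4100 − $3004.80 = $1095.20. Plan pays $8063 − $1095.20 = $6967.80.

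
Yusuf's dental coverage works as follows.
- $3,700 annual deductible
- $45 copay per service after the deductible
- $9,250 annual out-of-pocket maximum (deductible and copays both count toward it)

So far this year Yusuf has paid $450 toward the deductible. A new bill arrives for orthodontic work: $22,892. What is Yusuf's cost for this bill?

$3,295

$450 of the $3,700 deductible is already met, leaving $3,250.
After the $3,250 deductible portion, $22,892 − $3,250 = $19,642 is subject to the copay.
Copay on this service: $45.
Patient responsibility before any cap: $3,250 + $45 = $3,295.
Year-to-date out-of-pocket becomes $450 + $3,295 = $3,745, still under the $9,250 maximum, so no cap applies.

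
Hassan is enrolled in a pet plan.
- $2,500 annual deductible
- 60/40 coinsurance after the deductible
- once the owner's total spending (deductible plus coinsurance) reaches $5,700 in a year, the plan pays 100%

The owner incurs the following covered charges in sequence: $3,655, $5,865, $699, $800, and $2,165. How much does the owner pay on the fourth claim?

$112.40

Claim 1 — $3,655: $2,500 finishes the deductible; $1,155 goes to coinsurance; owner's 40% is $462. Cost to owner: $2,962. OOP to date $2,962.
Claim 2 — $5,865: 40% coinsurance on $5,865 = $2,346. Cost to owner: $2,346. OOP to date $5,308.
Claim 3 — $699: 40% coinsurance on $699 = $279.60. Owner pays $279.60; OOP now $5,587.60.
Claim 4 — $800: deductible met; 40% of $800 = $320. OOP would hit $5,907.60 > $5,700, so the cap limits the owner to $5,700 − $5,587.60 = $112.40.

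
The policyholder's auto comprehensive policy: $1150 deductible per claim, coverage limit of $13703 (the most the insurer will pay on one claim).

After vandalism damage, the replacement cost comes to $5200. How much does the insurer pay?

$4050

After the deductible, $5200 − $1150 = $4050 remains.
$4050 is within the $13703 limit, so the insurer pays $4050.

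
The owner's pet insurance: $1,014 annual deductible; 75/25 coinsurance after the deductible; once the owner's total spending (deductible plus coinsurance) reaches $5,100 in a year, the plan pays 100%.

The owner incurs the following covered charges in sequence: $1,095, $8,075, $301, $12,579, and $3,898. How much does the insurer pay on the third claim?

$225.75

Bill 1, $1,095: $1,014 to deductible, leaving $81; 25% of $81 = $20.25. Owner pays $1,034.25; OOP now $1,034.25. Plan pays $1,095 − $1,034.25 = $60.75.
Bill 2, $8,075: deductible met; 25% of $8,075 = $2,018.75. Owner owes $2,018.75 (running OOP $3,053). Insurer: $8,075 − $2,018.75 = $6,056.25.
Bill 3, $301: 25% coinsurance on $301 = $75.25. Cost to owner: $75.25. OOP to date $3,128.25. Plan pays $301 − $75.25 = $225.75.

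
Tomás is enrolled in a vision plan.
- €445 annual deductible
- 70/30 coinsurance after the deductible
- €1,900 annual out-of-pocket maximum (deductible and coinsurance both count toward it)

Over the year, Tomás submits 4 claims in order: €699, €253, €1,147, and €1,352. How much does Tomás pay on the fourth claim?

€405.60

Claim 1 (€699): €445 finishes the deductible; €254 goes to coinsurance; coinsurance €254 × 30% = €76.20. Member owes €521.20 (running OOP €521.20).
Claim 2 (€253): deductible already satisfied, so member's share is 30% × €253 = €75.90. Cost to member: €75.90. OOP to date €597.10.
Claim 3 (€1,147): deductible already satisfied, so member's share is 30% × €1,147 = €344.10. Member pays €344.10; OOP now €941.20.
Claim 4 (€1,352): 30% coinsurance on €1,352 = €405.60. Member pays €405.60; OOP now €1,346.80.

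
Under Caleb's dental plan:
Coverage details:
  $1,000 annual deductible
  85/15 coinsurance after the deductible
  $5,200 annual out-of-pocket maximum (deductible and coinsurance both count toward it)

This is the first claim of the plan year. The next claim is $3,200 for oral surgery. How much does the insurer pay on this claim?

The full $1,000 deductible is still open; $1,000 of this bill applies to it.
After the $1,000 deductible portion, $3,200 − $1,000 = $2,200 is subject to coinsurance.
Coinsurance: $2,200 × 15% = $330.
So the patient owes $1,000 + $330 = $1,330 before any cap.
Cumulative spending $0 + $1,330 = $1,330 stays under the $5,200 maximum.
The plan picks up $3,200 − $1,330 = $1,870.

$1,870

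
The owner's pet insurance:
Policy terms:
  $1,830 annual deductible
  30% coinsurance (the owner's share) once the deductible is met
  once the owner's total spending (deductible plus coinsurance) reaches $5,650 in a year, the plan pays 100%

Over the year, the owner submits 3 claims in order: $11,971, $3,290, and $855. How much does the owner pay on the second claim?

$777.70

Bill 1, $11,971: $1,830 to deductible, leaving $10,141; owner's 30% is $3,042.30. Owner pays $4,872.30; OOP now $4,872.30.
Bill 2, $3,290: deductible already satisfied, so owner's share is 30% × $3,290 = $987. That would push OOP to $5,859.30, over the $5,650 cap, so owner pays $5,650 − $4,872.30 = $777.70.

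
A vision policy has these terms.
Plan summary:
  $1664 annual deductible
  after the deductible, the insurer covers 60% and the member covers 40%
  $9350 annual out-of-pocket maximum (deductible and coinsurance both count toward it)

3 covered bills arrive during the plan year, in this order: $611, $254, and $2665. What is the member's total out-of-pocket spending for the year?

$2410.40

#1 ($611): fully absorbed by the deductible. Member owes $611 (running OOP $611).
#2 ($254): fully absorbed by the deductible. Cost to member: $254. OOP to date $865.
#3 ($2665): $799 finishes the deductible; $1866 goes to coinsurance; coinsurance $1866 × 40% = $746.40. Member owes $1545.40 (running OOP $2410.40).
Summing the member's payments: $611 + $254 + $1545.40 = $2410.40.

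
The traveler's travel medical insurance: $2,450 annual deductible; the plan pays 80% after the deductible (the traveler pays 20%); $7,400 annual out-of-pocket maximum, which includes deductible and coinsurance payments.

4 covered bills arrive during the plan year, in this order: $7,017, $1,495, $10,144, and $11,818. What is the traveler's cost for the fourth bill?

$1,708.80

Bill 1, $7,017: deductible takes $2,450, $4,567 remains; traveler's 20% is $913.40. Traveler pays $3,363.40; OOP now $3,363.40.
Bill 2, $1,495: deductible already satisfied, so traveler's share is 20% × $1,495 = $299. Cost to traveler: $299. OOP to date $3,662.40.
Bill 3, $10,144: 20% coinsurance on $10,144 = $2,028.80. Traveler pays $2,028.80; OOP now $5,691.20.
Bill 4, $11,818: deductible met; 20% of $11,818 = $2,363.60. OOP would hit $8,054.80 > $7,400, so the cap limits the traveler to $7,400 − $5,691.20 = $1,708.80.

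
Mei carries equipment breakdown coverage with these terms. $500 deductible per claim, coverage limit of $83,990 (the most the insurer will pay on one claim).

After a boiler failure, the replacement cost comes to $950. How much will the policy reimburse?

$450

After the deductible, $950 − $500 = $450 remains.
$450 ≤ $83,990, so the limit doesn't bind; insurer pays $450.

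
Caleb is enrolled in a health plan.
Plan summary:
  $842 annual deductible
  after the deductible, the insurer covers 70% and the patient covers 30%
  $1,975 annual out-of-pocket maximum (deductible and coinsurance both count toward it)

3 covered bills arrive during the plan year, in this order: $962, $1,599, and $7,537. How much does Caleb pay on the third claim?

$617.30

#1 ($962): deductible takes $842, $120 remains; coinsurance $120 × 30% = $36. Cost to patient: $878. OOP to date $878.
#2 ($1,599): deductible met; 30% of $1,599 = $479.70. Patient owes $479.70 (running OOP $1,357.70).
#3 ($7,537): deductible met; 30% of $7,537 = $2,261.10. That would push OOP to $3,618.80, over the $1,975 cap, so patient pays $1,975 − $1,357.70 = $617.30.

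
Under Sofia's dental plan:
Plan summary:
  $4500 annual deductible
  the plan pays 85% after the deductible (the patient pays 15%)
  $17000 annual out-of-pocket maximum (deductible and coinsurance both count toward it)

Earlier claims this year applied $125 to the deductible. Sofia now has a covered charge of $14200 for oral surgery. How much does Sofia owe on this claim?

$5848.75

$125 of the $4500 deductible is already met, leaving $4375.
After the $4375 deductible portion, $14200 − $4375 = $9825 is subject to coinsurance.
15% of $9825 = $1473.75 falls to the patient.
So the patient owes $4375 + $1473.75 = $5848.75 before any cap.
Cumulative spending $125 + $5848.75 = $5973.75 stays under the $17000 maximum.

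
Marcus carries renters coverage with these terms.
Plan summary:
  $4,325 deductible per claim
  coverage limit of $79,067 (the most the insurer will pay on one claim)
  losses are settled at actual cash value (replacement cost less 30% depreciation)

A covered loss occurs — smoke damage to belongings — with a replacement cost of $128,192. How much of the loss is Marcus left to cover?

Depreciate 30%: the covered value is $128,192 × 0.7 = $89,734.40.
After the deductible, $89,734.40 − $4,325 = $85,409.40 remains.
$85,409.40 exceeds the $79,067 limit, so the insurer pays the limit: $79,067.
Out of pocket: $128,192 − $79,067 = $49,125.

$49,125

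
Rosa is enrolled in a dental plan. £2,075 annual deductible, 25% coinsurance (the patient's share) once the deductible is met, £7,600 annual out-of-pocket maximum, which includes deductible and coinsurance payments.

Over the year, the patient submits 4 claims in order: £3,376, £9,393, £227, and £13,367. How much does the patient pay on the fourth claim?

£2,794.75

Bill 1, £3,376: £2,075 to deductible, leaving £1,301; coinsurance £1,301 × 25% = £325.25. Patient pays £2,400.25; OOP now £2,400.25.
Bill 2, £9,393: deductible already satisfied, so patient's share is 25% × £9,393 = £2,348.25. Patient pays £2,348.25; OOP now £4,748.50.
Bill 3, £227: 25% coinsurance on £227 = £56.75. Patient owes £56.75 (running OOP £4,805.25).
Bill 4, £13,367: deductible met; 25% of £13,367 = £3,341.75. Adding that to £4,805.25 gives £8,147, past the £7,600 cap; patient pays only £7,600 − £4,805.25 = £2,794.75.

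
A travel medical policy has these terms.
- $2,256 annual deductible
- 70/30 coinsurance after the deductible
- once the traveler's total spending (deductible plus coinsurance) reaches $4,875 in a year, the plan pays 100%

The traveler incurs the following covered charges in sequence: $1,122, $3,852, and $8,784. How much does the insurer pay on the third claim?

$6,980.40

Claim 1 ($1,122): entire amount goes to the deductible. Cost to traveler: $1,122. OOP to date $1,122. Insurer: $1,122 − $1,122 = $0.
Claim 2 ($3,852): $1,134 to deductible, leaving $2,718; coinsurance $2,718 × 30% = $815.40. Traveler owes $1,949.40 (running OOP $3,071.40). Insurer: $3,852 − $1,949.40 = $1,902.60.
Claim 3 ($8,784): deductible met; 30% of $8,784 = $2,635.20. Adding that to $3,071.40 gives $5,706.60, past the $4,875 cap; traveler pays only $4,875 − $3,071.40 = $1,803.60. Plan pays $8,784 − $1,803.60 = $6,980.40.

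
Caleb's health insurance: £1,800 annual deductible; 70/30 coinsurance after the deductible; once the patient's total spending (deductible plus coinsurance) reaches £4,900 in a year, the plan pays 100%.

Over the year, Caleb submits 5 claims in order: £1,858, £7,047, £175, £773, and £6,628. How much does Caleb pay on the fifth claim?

£684.10

Claim 1 — £1,858: £1,800 finishes the deductible; £58 goes to coinsurance; 30% of £58 = £17.40. Patient pays £1,817.40; OOP now £1,817.40.
Claim 2 — £7,047: 30% coinsurance on £7,047 = £2,114.10. Cost to patient: £2,114.10. OOP to date £3,931.50.
Claim 3 — £175: deductible met; 30% of £175 = £52.50. Patient pays £52.50; OOP now £3,984.
Claim 4 — £773: 30% coinsurance on £773 = £231.90. Patient pays £231.90; OOP now £4,215.90.
Claim 5 — £6,628: deductible already satisfied, so patient's share is 30% × £6,628 = £1,988.40. Adding that to £4,215.90 gives £6,204.30, past the £4,900 cap; patient pays only £4,900 − £4,215.90 = £684.10.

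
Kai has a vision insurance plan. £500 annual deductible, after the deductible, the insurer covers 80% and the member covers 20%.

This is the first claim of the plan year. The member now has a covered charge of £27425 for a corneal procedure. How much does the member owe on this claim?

£5885

The full £500 deductible is still open; £500 of this bill applies to it.
The remaining £26925 (= £27425 − £500) moves to coinsurance.
Member's 20% share of £26925 is £5385.
So the member owes £500 + £5385 = £5885.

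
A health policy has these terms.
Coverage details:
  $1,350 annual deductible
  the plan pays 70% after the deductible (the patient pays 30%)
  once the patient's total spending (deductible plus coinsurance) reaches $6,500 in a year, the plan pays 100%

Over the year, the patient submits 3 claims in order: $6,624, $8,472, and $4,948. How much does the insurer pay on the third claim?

Claim 1 — $6,624: deductible takes $1,350, $5,274 remains; coinsurance $5,274 × 30% = $1,582.20. Cost to patient: $2,932.20. OOP to date $2,932.20. Plan pays $6,624 − $2,932.20 = $3,691.80.
Claim 2 — $8,472: 30% coinsurance on $8,472 = $2,541.60. Patient pays $2,541.60; OOP now $5,473.80. Plan pays $8,472 − $2,541.60 = $5,930.40.
Claim 3 — $4,948: deductible met; 30% of $4,948 = $1,484.40. OOP would hit $6,958.20 > $6,500, so the cap limits the patient to $6,500 − $5,473.80 = $1,026.20. Plan pays $4,948 − $1,026.20 = $3,921.80.

$3,921.80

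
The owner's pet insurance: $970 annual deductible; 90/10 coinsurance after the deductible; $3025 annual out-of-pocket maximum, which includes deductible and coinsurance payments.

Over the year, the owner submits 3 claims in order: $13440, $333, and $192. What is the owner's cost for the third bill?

$19.20

Bill 1, $13440: $970 finishes the deductible; $12470 goes to coinsurance; owner's 10% is $1247. Owner owes $2217 (running OOP $2217).
Bill 2, $333: deductible already satisfied, so owner's share is 10% × $333 = $33.30. Cost to owner: $33.30. OOP to date $2250.30.
Bill 3, $192: deductible met; 10% of $192 = $19.20. Cost to owner: $19.20. OOP to date $2269.50.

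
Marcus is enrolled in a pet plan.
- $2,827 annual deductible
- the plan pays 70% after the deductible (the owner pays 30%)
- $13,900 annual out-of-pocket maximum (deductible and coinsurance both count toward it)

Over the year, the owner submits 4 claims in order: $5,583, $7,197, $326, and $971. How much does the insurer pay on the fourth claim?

$679.70

Bill 1, $5,583: $2,827 to deductible, leaving $2,756; 30% of $2,756 = $826.80. Cost to owner: $3,653.80. OOP to date $3,653.80. Insurer: $5,583 − $3,653.80 = $1,929.20.
Bill 2, $7,197: deductible already satisfied, so owner's share is 30% × $7,197 = $2,159.10. Owner pays $2,159.10; OOP now $5,812.90. Plan pays $7,197 − $2,159.10 = $5,037.90.
Bill 3, $326: 30% coinsurance on $326 = $97.80. Owner owes $97.80 (running OOP $5,910.70). Plan pays $326 − $97.80 = $228.20.
Bill 4, $971: deductible met; 30% of $971 = $291.30. Cost to owner: $291.30. OOP to date $6,202. Plan pays $971 − $291.30 = $679.70.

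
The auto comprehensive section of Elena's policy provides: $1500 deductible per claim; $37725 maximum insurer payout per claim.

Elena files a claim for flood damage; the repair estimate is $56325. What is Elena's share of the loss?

Subtract the deductible: $56325 − $1500 = $54825.
The $37725 per-incident cap binds; insurer pays $37725.
Policyholder's share is the uncovered remainder: $56325 − $37725 = $18600.

$18600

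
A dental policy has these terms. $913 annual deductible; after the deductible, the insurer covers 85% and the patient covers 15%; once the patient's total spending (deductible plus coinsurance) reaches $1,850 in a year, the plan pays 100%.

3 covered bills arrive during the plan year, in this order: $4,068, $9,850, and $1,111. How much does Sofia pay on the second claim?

Claim 1 — $4,068: $913 to deductible, leaving $3,155; patient's 15% is $473.25. Cost to patient: $1,386.25. OOP to date $1,386.25.
Claim 2 — $9,850: 15% coinsurance on $9,850 = $1,477.50. That would push OOP to $2,863.75, over the $1,850 cap, so patient pays $1,850 − $1,386.25 = $463.75.

$463.75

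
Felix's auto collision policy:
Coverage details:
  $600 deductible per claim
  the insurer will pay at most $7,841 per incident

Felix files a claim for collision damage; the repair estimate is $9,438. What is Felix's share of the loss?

After the deductible, $9,438 − $600 = $8,838 remains.
Since $8,838 > $7,841, the payout is capped at $7,841.
The driver bears the rest of the original loss: $9,438 − $7,841 = $1,597.

$1,597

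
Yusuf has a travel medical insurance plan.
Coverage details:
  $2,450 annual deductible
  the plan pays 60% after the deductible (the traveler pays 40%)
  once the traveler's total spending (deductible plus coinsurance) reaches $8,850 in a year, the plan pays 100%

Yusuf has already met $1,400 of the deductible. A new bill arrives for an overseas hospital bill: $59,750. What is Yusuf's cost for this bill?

Remaining deductible: $2,450 − $1,400 = $1,050.
That leaves $59,750 − $1,050 = $58,700 for coinsurance.
Traveler's 40% share of $58,700 is $23,480.
That puts the traveler's cost at $1,050 + $23,480 = $24,530 before any cap.
Adding $24,530 to the $1,400 already spent would give $25,930, which exceeds the $8,850 cap; the traveler pays just $8,850 − $1,400 = $7,450.

$7,450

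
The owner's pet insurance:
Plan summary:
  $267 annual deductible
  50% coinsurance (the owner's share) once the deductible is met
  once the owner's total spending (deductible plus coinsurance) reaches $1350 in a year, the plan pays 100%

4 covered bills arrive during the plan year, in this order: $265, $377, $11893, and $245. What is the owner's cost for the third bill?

$895.50

Claim 1 — $265: entire amount goes to the deductible. Owner pays $265; OOP now $265.
Claim 2 — $377: $2 to deductible, leaving $375; owner's 50% is $187.50. Owner pays $189.50; OOP now $454.50.
Claim 3 — $11893: deductible already satisfied, so owner's share is 50% × $11893 = $5946.50. Adding that to $454.50 gives $6401, past the $1350 cap; owner pays only $1350 − $454.50 = $895.50.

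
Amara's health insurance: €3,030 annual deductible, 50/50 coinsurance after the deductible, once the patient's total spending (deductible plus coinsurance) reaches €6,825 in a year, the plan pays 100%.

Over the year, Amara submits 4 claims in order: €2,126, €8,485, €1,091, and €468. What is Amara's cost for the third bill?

Claim 1 — €2,126: entire amount goes to the deductible. Patient pays €2,126; OOP now €2,126.
Claim 2 — €8,485: deductible takes €904, €7,581 remains; coinsurance €7,581 × 50% = €3,790.50. Cost to patient: €4,694.50. OOP to date €6,820.50.
Claim 3 — €1,091: deductible already satisfied, so patient's share is 50% × €1,091 = €545.50. Adding that to €6,820.50 gives €7,366, past the €6,825 cap; patient pays only €6,825 − €6,820.50 = €4.50.

€4.50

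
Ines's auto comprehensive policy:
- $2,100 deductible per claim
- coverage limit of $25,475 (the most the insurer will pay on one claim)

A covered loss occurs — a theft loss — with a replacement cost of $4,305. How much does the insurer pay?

Subtract the deductible: $4,305 − $2,100 = $2,205.
$2,205 is within the $25,475 limit, so the insurer pays $2,205.

$2,205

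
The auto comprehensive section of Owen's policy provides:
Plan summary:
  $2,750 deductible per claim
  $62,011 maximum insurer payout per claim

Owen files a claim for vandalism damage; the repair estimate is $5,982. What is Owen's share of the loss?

$2,750

Subtract the deductible: $5,982 − $2,750 = $3,232.
That's under the $62,011 cap, so the insurer reimburses the full $3,232.
Policyholder's share is the uncovered remainder: $5,982 − $3,232 = $2,750.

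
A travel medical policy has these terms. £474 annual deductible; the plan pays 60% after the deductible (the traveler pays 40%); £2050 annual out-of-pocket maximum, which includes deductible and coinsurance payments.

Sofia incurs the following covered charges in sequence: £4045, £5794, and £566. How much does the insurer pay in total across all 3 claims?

Claim 1 — £4045: £474 finishes the deductible; £3571 goes to coinsurance; 40% of £3571 = £1428.40. Traveler owes £1902.40 (running OOP £1902.40). Insurer: £4045 − £1902.40 = £2142.60.
Claim 2 — £5794: 40% coinsurance on £5794 = £2317.60. Adding that to £1902.40 gives £4220, past the £2050 cap; traveler pays only £2050 − £1902.40 = £147.60. Plan pays £5794 − £147.60 = £5646.40.
Claim 3 — £566: deductible met; 40% of £566 = £226.40. OOP would hit £2276.40 > £2050, so the cap limits the traveler to £2050 − £2050 = £0. Insurer: £566 − £0 = £566.
Insurer total: £2142.60 + £5646.40 + £566 = £8355.

£8355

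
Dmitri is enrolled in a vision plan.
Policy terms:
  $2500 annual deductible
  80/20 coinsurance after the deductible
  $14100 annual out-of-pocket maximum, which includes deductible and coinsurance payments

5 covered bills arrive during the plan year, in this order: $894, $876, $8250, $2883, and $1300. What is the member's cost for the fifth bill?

$260

Claim 1 — $894: entire amount goes to the deductible. Member owes $894 (running OOP $894).
Claim 2 — $876: fully absorbed by the deductible. Member owes $876 (running OOP $1770).
Claim 3 — $8250: $730 to deductible, leaving $7520; coinsurance $7520 × 20% = $1504. Member owes $2234 (running OOP $4004).
Claim 4 — $2883: 20% coinsurance on $2883 = $576.60. Cost to member: $576.60. OOP to date $4580.60.
Claim 5 — $1300: deductible met; 20% of $1300 = $260. Member owes $260 (running OOP $4840.60).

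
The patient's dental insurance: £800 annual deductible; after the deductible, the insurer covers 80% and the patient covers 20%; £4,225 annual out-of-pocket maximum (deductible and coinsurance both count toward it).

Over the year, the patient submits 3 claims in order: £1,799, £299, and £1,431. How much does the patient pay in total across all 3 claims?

£1,345.80

Claim 1 — £1,799: £800 finishes the deductible; £999 goes to coinsurance; coinsurance £999 × 20% = £199.80. Patient pays £999.80; OOP now £999.80.
Claim 2 — £299: deductible already satisfied, so patient's share is 20% × £299 = £59.80. Patient pays £59.80; OOP now £1,059.60.
Claim 3 — £1,431: deductible met; 20% of £1,431 = £286.20. Patient pays £286.20; OOP now £1,345.80.
Summing the patient's payments: £999.80 + £59.80 + £286.20 = £1,345.80.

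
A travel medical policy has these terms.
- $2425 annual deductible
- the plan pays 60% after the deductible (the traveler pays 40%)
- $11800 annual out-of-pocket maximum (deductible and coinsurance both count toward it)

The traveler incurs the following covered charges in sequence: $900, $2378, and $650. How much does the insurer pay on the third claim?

Claim 1 ($900): all of it applies to the deductible. Traveler owes $900 (running OOP $900). Plan pays $900 − $900 = $0.
Claim 2 ($2378): $1525 finishes the deductible; $853 goes to coinsurance; traveler's 40% is $341.20. Traveler pays $1866.20; OOP now $2766.20. Insurer: $2378 − $1866.20 = $511.80.
Claim 3 ($650): deductible met; 40% of $650 = $260. Cost to traveler: $260. OOP to date $3026.20. Insurer: $650 − $260 = $390.

$390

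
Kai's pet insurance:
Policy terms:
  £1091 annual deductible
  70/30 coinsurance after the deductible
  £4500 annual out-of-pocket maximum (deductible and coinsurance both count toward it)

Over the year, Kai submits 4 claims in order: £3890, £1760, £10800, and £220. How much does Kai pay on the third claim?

£2041.30

Claim 1 (£3890): deductible takes £1091, £2799 remains; owner's 30% is £839.70. Owner owes £1930.70 (running OOP £1930.70).
Claim 2 (£1760): deductible already satisfied, so owner's share is 30% × £1760 = £528. Cost to owner: £528. OOP to date £2458.70.
Claim 3 (£10800): deductible met; 30% of £10800 = £3240. That would push OOP to £5698.70, over the £4500 cap, so owner pays £4500 − £2458.70 = £2041.30.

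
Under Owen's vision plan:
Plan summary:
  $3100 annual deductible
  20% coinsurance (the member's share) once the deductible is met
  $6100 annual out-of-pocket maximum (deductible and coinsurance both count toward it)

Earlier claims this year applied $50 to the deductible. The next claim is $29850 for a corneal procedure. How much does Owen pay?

Remaining deductible: $3100 − $50 = $3050.
The remaining $26800 (= $29850 − $3050) moves to coinsurance.
Coinsurance: $26800 × 20% = $5360.
That puts the member's cost at $3050 + $5360 = $8410 before any cap.
Adding $8410 to the $50 already spent would give $8460, which exceeds the $6100 cap; the member pays just $6100 − $50 = $6050.

$6050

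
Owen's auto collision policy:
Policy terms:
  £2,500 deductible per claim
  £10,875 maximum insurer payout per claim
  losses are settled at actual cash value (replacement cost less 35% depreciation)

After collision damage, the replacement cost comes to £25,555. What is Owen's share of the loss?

Actual cash value after 35% depreciation: £25,555 × 65% = £16,610.75.
Subtract the deductible: £16,610.75 − £2,500 = £14,110.75.
£14,110.75 exceeds the £10,875 limit, so the insurer pays the limit: £10,875.
Driver's share is the uncovered remainder: £25,555 − £10,875 = £14,680.

£14,680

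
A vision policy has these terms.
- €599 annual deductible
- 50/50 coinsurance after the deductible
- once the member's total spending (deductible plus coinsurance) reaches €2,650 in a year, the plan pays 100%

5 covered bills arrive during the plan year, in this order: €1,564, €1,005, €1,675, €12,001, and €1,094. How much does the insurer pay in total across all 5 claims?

Bill 1, €1,564: deductible takes €599, €965 remains; 50% of €965 = €482.50. Member pays €1,081.50; OOP now €1,081.50. Plan pays €1,564 − €1,081.50 = €482.50.
Bill 2, €1,005: deductible met; 50% of €1,005 = €502.50. Member pays €502.50; OOP now €1,584. Plan pays €1,005 − €502.50 = €502.50.
Bill 3, €1,675: 50% coinsurance on €1,675 = €837.50. Member owes €837.50 (running OOP €2,421.50). Plan pays €1,675 − €837.50 = €837.50.
Bill 4, €12,001: deductible already satisfied, so member's share is 50% × €12,001 = €6,000.50. That would push OOP to €8,422, over the €2,650 cap, so member pays €2,650 − €2,421.50 = €228.50. Insurer: €12,001 − €228.50 = €11,772.50.
Bill 5, €1,094: 50% coinsurance on €1,094 = €547. OOP would hit €3,197 > €2,650, so the cap limits the member to €2,650 − €2,650 = €0. Plan pays €1,094 − €0 = €1,094.
Insurer total = bills − member's total = €17,339 − €2,650 = €14,689.

€14,689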